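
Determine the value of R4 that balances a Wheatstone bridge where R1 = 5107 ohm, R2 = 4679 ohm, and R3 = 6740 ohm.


At balance: R1*R4 = R2*R3, so R4 = R2*R3/R1.
R4 = 4679 * 6740 / 5107
R4 = 31536460 / 5107
R4 = 6175.14 ohm

6175.14 ohm


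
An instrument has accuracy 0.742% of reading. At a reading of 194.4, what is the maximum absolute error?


Absolute error = (accuracy% / 100) * reading.
Error = (0.742 / 100) * 194.4
Error = 0.00742 * 194.4
Error = 1.4424

1.4424


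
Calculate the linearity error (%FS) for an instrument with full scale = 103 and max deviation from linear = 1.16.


Linearity error = (max deviation / full scale) * 100%.
Linearity = (1.16 / 103) * 100
Linearity = 1.126 %FS

1.126 %FS


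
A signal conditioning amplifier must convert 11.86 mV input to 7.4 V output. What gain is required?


Gain = Vout / Vin (converting to same units).
G = 7.4 V / 11.86 mV
G = 7400.0 mV / 11.86 mV
G = 623.95

623.95


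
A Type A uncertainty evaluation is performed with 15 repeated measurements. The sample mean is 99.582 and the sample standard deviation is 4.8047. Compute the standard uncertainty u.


The standard uncertainty for Type A evaluation is u = s / sqrt(n).
u = 4.8047 / sqrt(15)
u = 4.8047 / 3.873
u = 1.2406

1.2406


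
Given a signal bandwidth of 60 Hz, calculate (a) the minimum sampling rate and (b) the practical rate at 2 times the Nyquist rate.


By Nyquist theorem, fs_min = 2 * fmax.
fs_min = 2 * 60 = 120 Hz
Practical rate = 2 * fs_min = 2 * 120 = 240 Hz

fs_min = 120 Hz, fs_practical = 240 Hz


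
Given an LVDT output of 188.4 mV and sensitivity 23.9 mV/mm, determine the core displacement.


Displacement = Vout / sensitivity.
d = 188.4 / 23.9
d = 7.883 mm

7.883 mm


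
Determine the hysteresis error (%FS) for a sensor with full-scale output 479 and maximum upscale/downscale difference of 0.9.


Hysteresis = (max difference / full scale) * 100%.
H = (0.9 / 479) * 100
H = 0.188 %FS

0.188 %FS


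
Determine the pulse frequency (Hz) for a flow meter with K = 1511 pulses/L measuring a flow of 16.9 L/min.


Frequency = K * Q / 60 (converting L/min to L/s).
f = 1511 * 16.9 / 60
f = 25535.9 / 60
f = 425.6 Hz

425.6 Hz


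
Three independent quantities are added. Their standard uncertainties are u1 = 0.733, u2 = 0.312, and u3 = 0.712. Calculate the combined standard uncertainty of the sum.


For a sum of independent quantities, uc = sqrt(u1^2 + u2^2 + u3^2).
uc = sqrt(0.733^2 + 0.312^2 + 0.712^2)
uc = sqrt(0.537289 + 0.097344 + 0.506944)
uc = 1.0684

1.0684


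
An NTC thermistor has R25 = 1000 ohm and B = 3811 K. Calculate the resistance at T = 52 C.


NTC thermistor equation: Rt = R25 * exp(B * (1/T - 1/T25)).
T in Kelvin: 325.15 K, T25 = 298.15 K
1/T - 1/T25 = 1/325.15 - 1/298.15 = -0.00027851
B * (1/T - 1/T25) = 3811 * -0.00027851 = -1.0614
Rt = 1000 * exp(-1.0614) = 346.0 ohm

346.0 ohm


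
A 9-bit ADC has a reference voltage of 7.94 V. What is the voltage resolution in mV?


The resolution (LSB) of an ADC is Vref / 2^n.
LSB = 7.94 / 2^9
LSB = 7.94 / 512
LSB = 0.01550781 V = 15.5078125 mV

15.5078125 mV


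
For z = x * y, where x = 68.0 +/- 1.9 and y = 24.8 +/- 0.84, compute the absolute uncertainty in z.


For a product z = x*y, the relative uncertainty is:
uz/z = sqrt((ux/x)^2 + (uy/y)^2)
Relative uncertainties: ux/x = 1.9/68.0 = 0.027941
uy/y = 0.84/24.8 = 0.033871
z = 68.0 * 24.8 = 1686.4
uz = 1686.4 * sqrt(0.027941^2 + 0.033871^2) = 74.047

74.047


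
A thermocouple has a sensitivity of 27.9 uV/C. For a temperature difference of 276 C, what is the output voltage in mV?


The thermocouple output V = sensitivity * dT.
V = 27.9 uV/C * 276 C
V = 7700.4 uV
V = 7.7 mV

7.7 mV


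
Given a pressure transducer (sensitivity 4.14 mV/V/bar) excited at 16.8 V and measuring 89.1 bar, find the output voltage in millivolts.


Output = sensitivity * Vex * P.
Vout = 4.14 * 16.8 * 89.1
Vout = 69.552 * 89.1
Vout = 6197.08 mV

6197.08 mV


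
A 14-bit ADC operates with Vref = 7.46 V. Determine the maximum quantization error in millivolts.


The maximum quantization error is +/- LSB/2.
LSB = Vref / 2^n = 7.46 / 16384 = 0.00045532 V
Max error = LSB / 2 = 0.00045532 / 2 = 0.00022766 V
Max error = 0.2277 mV

0.2277 mV


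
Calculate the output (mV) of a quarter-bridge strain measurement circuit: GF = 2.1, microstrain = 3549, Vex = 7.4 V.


Quarter bridge output: Vout = (GF * epsilon * Vex) / 4.
Vout = (2.1 * 3549e-6 * 7.4) / 4
Vout = 0.05515146 / 4 V
Vout = 0.01378787 V = 13.7879 mV

13.7879 mV


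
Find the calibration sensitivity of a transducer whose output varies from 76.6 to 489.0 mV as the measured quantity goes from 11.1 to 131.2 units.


Sensitivity = (y2 - y1) / (x2 - x1).
S = (489.0 - 76.6) / (131.2 - 11.1)
S = 412.4 / 120.1
S = 3.4338 mV/unit

3.4338 mV/unit


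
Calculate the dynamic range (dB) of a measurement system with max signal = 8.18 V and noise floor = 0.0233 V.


Dynamic range = 20 * log10(Vmax / Vnoise).
DR = 20 * log10(8.18 / 0.0233)
DR = 20 * log10(351.07)
DR = 50.91 dB

50.91 dB


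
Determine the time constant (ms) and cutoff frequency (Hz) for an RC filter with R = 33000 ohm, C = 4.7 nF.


Time constant: tau = R * C.
tau = 33000 * 4.70e-09 = 0.0001551 s
tau = 0.1551 ms
Cutoff frequency: fc = 1 / (2*pi*R*C).
fc = 1 / (2*pi*0.0001551) = 1026.14 Hz

tau = 0.1551 ms, fc = 1026.14 Hz


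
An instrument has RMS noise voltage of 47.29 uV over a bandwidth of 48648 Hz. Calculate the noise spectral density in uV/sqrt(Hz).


Noise spectral density = Vrms / sqrt(BW).
NSD = 47.29 / sqrt(48648)
NSD = 47.29 / 220.5629
NSD = 0.2144 uV/sqrt(Hz)

0.2144 uV/sqrt(Hz)


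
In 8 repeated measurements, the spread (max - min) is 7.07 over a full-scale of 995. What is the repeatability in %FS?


Repeatability = (spread / full scale) * 100%.
R = (7.07 / 995) * 100
R = 0.711 %FS

0.711 %FS


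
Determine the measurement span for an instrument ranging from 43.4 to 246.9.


Span = upper range - lower range.
Span = 246.9 - (43.4)
Span = 203.5

203.5


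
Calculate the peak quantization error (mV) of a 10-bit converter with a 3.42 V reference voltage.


The maximum quantization error is +/- LSB/2.
LSB = Vref / 2^n = 3.42 / 1024 = 0.00333984 V
Max error = LSB / 2 = 0.00333984 / 2 = 0.00166992 V
Max error = 1.6699 mV

1.6699 mV


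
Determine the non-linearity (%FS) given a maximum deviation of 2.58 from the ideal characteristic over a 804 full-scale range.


Linearity error = (max deviation / full scale) * 100%.
Linearity = (2.58 / 804) * 100
Linearity = 0.321 %FS

0.321 %FS


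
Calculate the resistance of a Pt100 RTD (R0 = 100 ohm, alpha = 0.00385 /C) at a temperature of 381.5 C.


The RTD equation: Rt = R0 * (1 + alpha * T).
Rt = 100 * (1 + 0.00385 * 381.5)
Rt = 100 * (1 + 1.468775)
Rt = 100 * 2.468775
Rt = 246.877 ohm

246.877 ohm


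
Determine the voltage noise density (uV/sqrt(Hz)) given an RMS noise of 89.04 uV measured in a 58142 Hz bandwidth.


Noise spectral density = Vrms / sqrt(BW).
NSD = 89.04 / sqrt(58142)
NSD = 89.04 / 241.1265
NSD = 0.3693 uV/sqrt(Hz)

0.3693 uV/sqrt(Hz)


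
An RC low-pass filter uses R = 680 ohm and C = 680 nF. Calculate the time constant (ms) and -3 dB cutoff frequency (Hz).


Time constant: tau = R * C.
tau = 680 * 6.80e-07 = 0.0004624 s
tau = 0.4624 ms
Cutoff frequency: fc = 1 / (2*pi*R*C).
fc = 1 / (2*pi*0.0004624) = 344.19 Hz

tau = 0.4624 ms, fc = 344.19 Hz


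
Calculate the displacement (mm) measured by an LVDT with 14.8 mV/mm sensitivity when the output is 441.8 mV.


Displacement = Vout / sensitivity.
d = 441.8 / 14.8
d = 29.851 mm

29.851 mm


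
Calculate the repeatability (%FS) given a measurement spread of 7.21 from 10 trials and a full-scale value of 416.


Repeatability = (spread / full scale) * 100%.
R = (7.21 / 416) * 100
R = 1.733 %FS

1.733 %FS


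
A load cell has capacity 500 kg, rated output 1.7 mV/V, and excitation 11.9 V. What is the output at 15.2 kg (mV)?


Vout = rated_output * Vex * (load / capacity).
Vout = 1.7 * 11.9 * (15.2 / 500)
Vout = 1.7 * 11.9 * 0.0304
Vout = 0.615 mV

0.615 mV


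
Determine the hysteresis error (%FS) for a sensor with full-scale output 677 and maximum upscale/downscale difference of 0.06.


Hysteresis = (max difference / full scale) * 100%.
H = (0.06 / 677) * 100
H = 0.009 %FS

0.009 %FS


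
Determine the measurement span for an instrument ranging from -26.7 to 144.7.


Span = upper range - lower range.
Span = 144.7 - (-26.7)
Span = 171.4

171.4


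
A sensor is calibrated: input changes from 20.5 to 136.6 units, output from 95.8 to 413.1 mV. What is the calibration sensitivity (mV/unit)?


Sensitivity = (y2 - y1) / (x2 - x1).
S = (413.1 - 95.8) / (136.6 - 20.5)
S = 317.3 / 116.1
S = 2.733 mV/unit

2.733 mV/unit


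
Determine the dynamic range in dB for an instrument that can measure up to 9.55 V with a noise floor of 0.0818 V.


Dynamic range = 20 * log10(Vmax / Vnoise).
DR = 20 * log10(9.55 / 0.0818)
DR = 20 * log10(116.75)
DR = 41.35 dB

41.35 dB


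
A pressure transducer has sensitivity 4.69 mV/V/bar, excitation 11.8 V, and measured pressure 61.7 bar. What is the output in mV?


Output = sensitivity * Vex * P.
Vout = 4.69 * 11.8 * 61.7
Vout = 55.342 * 61.7
Vout = 3414.6 mV

3414.6 mV


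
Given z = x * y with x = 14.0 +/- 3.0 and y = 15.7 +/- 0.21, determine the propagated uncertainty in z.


For a product z = x*y, the relative uncertainty is:
uz/z = sqrt((ux/x)^2 + (uy/y)^2)
Relative uncertainties: ux/x = 3.0/14.0 = 0.214286
uy/y = 0.21/15.7 = 0.013376
z = 14.0 * 15.7 = 219.8
uz = 219.8 * sqrt(0.214286^2 + 0.013376^2) = 47.192

47.192


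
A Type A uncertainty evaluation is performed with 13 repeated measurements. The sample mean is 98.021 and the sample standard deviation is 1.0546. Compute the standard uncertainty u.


The standard uncertainty for Type A evaluation is u = s / sqrt(n).
u = 1.0546 / sqrt(13)
u = 1.0546 / 3.6056
u = 0.2925

0.2925


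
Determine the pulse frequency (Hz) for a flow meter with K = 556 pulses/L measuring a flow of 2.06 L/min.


Frequency = K * Q / 60 (converting L/min to L/s).
f = 556 * 2.06 / 60
f = 1145.36 / 60
f = 19.09 Hz

19.09 Hz


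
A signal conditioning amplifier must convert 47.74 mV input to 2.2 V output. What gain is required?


Gain = Vout / Vin (converting to same units).
G = 2.2 V / 47.74 mV
G = 2200.0 mV / 47.74 mV
G = 46.08

46.08


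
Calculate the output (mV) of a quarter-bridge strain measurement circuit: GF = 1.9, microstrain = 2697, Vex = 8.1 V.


Quarter bridge output: Vout = (GF * epsilon * Vex) / 4.
Vout = (1.9 * 2697e-6 * 8.1) / 4
Vout = 0.04150683 / 4 V
Vout = 0.01037671 V = 10.3767 mV

10.3767 mV


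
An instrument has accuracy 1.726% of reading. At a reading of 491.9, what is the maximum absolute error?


Absolute error = (accuracy% / 100) * reading.
Error = (1.726 / 100) * 491.9
Error = 0.01726 * 491.9
Error = 8.4902

8.4902


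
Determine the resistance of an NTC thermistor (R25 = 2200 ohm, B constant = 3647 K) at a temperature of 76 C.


NTC thermistor equation: Rt = R25 * exp(B * (1/T - 1/T25)).
T in Kelvin: 349.15 K, T25 = 298.15 K
1/T - 1/T25 = 1/349.15 - 1/298.15 = -0.00048992
B * (1/T - 1/T25) = 3647 * -0.00048992 = -1.7867
Rt = 2200 * exp(-1.7867) = 368.5 ohm

368.5 ohm


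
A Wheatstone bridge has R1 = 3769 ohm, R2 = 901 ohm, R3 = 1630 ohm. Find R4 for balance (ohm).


At balance: R1*R4 = R2*R3, so R4 = R2*R3/R1.
R4 = 901 * 1630 / 3769
R4 = 1468630 / 3769
R4 = 389.66 ohm

389.66 ohm


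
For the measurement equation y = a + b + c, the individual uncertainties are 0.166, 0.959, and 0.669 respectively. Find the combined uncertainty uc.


For a sum of independent quantities, uc = sqrt(u1^2 + u2^2 + u3^2).
uc = sqrt(0.166^2 + 0.959^2 + 0.669^2)
uc = sqrt(0.027556 + 0.919681 + 0.447561)
uc = 1.181

1.181


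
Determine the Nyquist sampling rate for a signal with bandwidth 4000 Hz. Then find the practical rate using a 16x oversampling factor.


By Nyquist theorem, fs_min = 2 * fmax.
fs_min = 2 * 4000 = 8000 Hz
Practical rate = 16 * fs_min = 16 * 8000 = 128000 Hz

fs_min = 8000 Hz, fs_practical = 128000 Hz


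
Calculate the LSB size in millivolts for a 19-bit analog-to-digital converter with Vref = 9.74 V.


The resolution (LSB) of an ADC is Vref / 2^n.
LSB = 9.74 / 2^19
LSB = 9.74 / 524288
LSB = 1.858e-05 V = 0.01857758 mV

0.01857758 mV


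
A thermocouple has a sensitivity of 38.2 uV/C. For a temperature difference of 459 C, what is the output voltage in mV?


The thermocouple output V = sensitivity * dT.
V = 38.2 uV/C * 459 C
V = 17533.8 uV
V = 17.534 mV

17.534 mV


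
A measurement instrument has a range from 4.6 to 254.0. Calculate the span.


Span = upper range - lower range.
Span = 254.0 - (4.6)
Span = 249.4

249.4


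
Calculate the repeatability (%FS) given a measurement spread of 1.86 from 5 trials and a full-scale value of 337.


Repeatability = (spread / full scale) * 100%.
R = (1.86 / 337) * 100
R = 0.552 %FS

0.552 %FS


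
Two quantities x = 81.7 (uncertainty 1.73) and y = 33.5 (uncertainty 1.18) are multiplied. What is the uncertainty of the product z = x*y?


For a product z = x*y, the relative uncertainty is:
uz/z = sqrt((ux/x)^2 + (uy/y)^2)
Relative uncertainties: ux/x = 1.73/81.7 = 0.021175
uy/y = 1.18/33.5 = 0.035224
z = 81.7 * 33.5 = 2737.0
uz = 2737.0 * sqrt(0.021175^2 + 0.035224^2) = 112.485

112.485


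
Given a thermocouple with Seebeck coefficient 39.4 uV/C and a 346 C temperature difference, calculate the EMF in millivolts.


The thermocouple output V = sensitivity * dT.
V = 39.4 uV/C * 346 C
V = 13632.4 uV
V = 13.632 mV

13.632 mV


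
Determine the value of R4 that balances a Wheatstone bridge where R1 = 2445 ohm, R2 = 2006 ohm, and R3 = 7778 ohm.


At balance: R1*R4 = R2*R3, so R4 = R2*R3/R1.
R4 = 2006 * 7778 / 2445
R4 = 15602668 / 2445
R4 = 6381.46 ohm

6381.46 ohm


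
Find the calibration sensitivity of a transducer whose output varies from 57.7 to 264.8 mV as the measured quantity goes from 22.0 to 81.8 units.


Sensitivity = (y2 - y1) / (x2 - x1).
S = (264.8 - 57.7) / (81.8 - 22.0)
S = 207.1 / 59.8
S = 3.4632 mV/unit

3.4632 mV/unit


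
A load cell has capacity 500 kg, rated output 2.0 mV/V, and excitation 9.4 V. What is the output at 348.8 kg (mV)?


Vout = rated_output * Vex * (load / capacity).
Vout = 2.0 * 9.4 * (348.8 / 500)
Vout = 2.0 * 9.4 * 0.6976
Vout = 13.115 mV

13.115 mV


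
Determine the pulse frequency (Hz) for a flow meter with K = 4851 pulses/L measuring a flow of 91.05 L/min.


Frequency = K * Q / 60 (converting L/min to L/s).
f = 4851 * 91.05 / 60
f = 441683.55 / 60
f = 7361.39 Hz

7361.39 Hz


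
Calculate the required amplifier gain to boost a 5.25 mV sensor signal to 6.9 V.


Gain = Vout / Vin (converting to same units).
G = 6.9 V / 5.25 mV
G = 6900.0 mV / 5.25 mV
G = 1314.29

1314.29


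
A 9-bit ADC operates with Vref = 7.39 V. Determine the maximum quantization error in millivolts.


The maximum quantization error is +/- LSB/2.
LSB = Vref / 2^n = 7.39 / 512 = 0.01443359 V
Max error = LSB / 2 = 0.01443359 / 2 = 0.0072168 V
Max error = 7.2168 mV

7.2168 mV


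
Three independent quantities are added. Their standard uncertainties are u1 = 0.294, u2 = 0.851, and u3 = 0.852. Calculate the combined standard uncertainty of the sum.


For a sum of independent quantities, uc = sqrt(u1^2 + u2^2 + u3^2).
uc = sqrt(0.294^2 + 0.851^2 + 0.852^2)
uc = sqrt(0.086436 + 0.724201 + 0.725904)
uc = 1.2396

1.2396


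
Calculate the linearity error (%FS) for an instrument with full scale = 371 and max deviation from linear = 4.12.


Linearity error = (max deviation / full scale) * 100%.
Linearity = (4.12 / 371) * 100
Linearity = 1.111 %FS

1.111 %FS


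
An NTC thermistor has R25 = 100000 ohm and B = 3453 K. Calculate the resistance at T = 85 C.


NTC thermistor equation: Rt = R25 * exp(B * (1/T - 1/T25)).
T in Kelvin: 358.15 K, T25 = 298.15 K
1/T - 1/T25 = 1/358.15 - 1/298.15 = -0.00056189
B * (1/T - 1/T25) = 3453 * -0.00056189 = -1.9402
Rt = 100000 * exp(-1.9402) = 14367.4 ohm

14367.4 ohm


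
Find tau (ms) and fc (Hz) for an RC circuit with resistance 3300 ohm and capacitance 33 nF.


Time constant: tau = R * C.
tau = 3300 * 3.30e-08 = 0.0001089 s
tau = 0.1089 ms
Cutoff frequency: fc = 1 / (2*pi*R*C).
fc = 1 / (2*pi*0.0001089) = 1461.48 Hz

tau = 0.1089 ms, fc = 1461.48 Hz


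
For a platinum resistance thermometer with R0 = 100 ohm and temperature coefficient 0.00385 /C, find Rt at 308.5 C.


The RTD equation: Rt = R0 * (1 + alpha * T).
Rt = 100 * (1 + 0.00385 * 308.5)
Rt = 100 * (1 + 1.187725)
Rt = 100 * 2.187725
Rt = 218.773 ohm

218.773 ohm


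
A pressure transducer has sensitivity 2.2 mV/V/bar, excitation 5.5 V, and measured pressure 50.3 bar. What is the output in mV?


Output = sensitivity * Vex * P.
Vout = 2.2 * 5.5 * 50.3
Vout = 12.1 * 50.3
Vout = 608.63 mV

608.63 mV


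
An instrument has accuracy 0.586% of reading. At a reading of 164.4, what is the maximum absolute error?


Absolute error = (accuracy% / 100) * reading.
Error = (0.586 / 100) * 164.4
Error = 0.00586 * 164.4
Error = 0.9634

0.9634


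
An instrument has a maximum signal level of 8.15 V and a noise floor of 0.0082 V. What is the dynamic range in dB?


Dynamic range = 20 * log10(Vmax / Vnoise).
DR = 20 * log10(8.15 / 0.0082)
DR = 20 * log10(993.9)
DR = 59.95 dB

59.95 dB


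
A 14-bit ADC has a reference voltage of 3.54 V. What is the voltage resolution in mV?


The resolution (LSB) of an ADC is Vref / 2^n.
LSB = 3.54 / 2^14
LSB = 3.54 / 16384
LSB = 0.00021606 V = 0.21606445 mV

0.21606445 mV


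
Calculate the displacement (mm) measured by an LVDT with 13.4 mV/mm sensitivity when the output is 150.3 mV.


Displacement = Vout / sensitivity.
d = 150.3 / 13.4
d = 11.216 mm

11.216 mm


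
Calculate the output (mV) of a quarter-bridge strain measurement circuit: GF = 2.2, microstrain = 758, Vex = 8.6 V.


Quarter bridge output: Vout = (GF * epsilon * Vex) / 4.
Vout = (2.2 * 758e-6 * 8.6) / 4
Vout = 0.01434136 / 4 V
Vout = 0.00358534 V = 3.5853 mV

3.5853 mV


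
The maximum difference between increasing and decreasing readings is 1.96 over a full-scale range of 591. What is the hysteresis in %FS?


Hysteresis = (max difference / full scale) * 100%.
H = (1.96 / 591) * 100
H = 0.332 %FS

0.332 %FS


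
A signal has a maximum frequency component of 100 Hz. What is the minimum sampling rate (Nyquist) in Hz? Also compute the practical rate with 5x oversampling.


By Nyquist theorem, fs_min = 2 * fmax.
fs_min = 2 * 100 = 200 Hz
Practical rate = 5 * fs_min = 5 * 200 = 1000 Hz

fs_min = 200 Hz, fs_practical = 1000 Hz


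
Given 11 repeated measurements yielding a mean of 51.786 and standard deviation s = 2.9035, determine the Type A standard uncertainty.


The standard uncertainty for Type A evaluation is u = s / sqrt(n).
u = 2.9035 / sqrt(11)
u = 2.9035 / 3.3166
u = 0.8754

0.8754


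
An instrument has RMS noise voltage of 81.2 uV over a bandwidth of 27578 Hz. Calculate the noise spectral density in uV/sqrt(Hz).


Noise spectral density = Vrms / sqrt(BW).
NSD = 81.2 / sqrt(27578)
NSD = 81.2 / 166.0663
NSD = 0.489 uV/sqrt(Hz)

0.489 uV/sqrt(Hz)


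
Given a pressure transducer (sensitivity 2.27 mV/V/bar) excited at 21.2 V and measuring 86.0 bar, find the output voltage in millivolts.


Output = sensitivity * Vex * P.
Vout = 2.27 * 21.2 * 86.0
Vout = 48.124 * 86.0
Vout = 4138.66 mV

4138.66 mV


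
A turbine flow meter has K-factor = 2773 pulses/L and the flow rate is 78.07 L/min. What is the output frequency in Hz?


Frequency = K * Q / 60 (converting L/min to L/s).
f = 2773 * 78.07 / 60
f = 216488.11 / 60
f = 3608.14 Hz

3608.14 Hz


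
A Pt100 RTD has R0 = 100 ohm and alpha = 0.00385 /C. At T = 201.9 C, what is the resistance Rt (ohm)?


The RTD equation: Rt = R0 * (1 + alpha * T).
Rt = 100 * (1 + 0.00385 * 201.9)
Rt = 100 * (1 + 0.777315)
Rt = 100 * 1.777315
Rt = 177.732 ohm

177.732 ohm


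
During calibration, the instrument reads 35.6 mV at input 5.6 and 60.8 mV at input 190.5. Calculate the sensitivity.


Sensitivity = (y2 - y1) / (x2 - x1).
S = (60.8 - 35.6) / (190.5 - 5.6)
S = 25.2 / 184.9
S = 0.1363 mV/unit

0.1363 mV/unit


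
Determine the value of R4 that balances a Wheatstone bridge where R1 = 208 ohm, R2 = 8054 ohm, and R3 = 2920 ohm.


At balance: R1*R4 = R2*R3, so R4 = R2*R3/R1.
R4 = 8054 * 2920 / 208
R4 = 23517680 / 208
R4 = 113065.77 ohm

113065.77 ohm


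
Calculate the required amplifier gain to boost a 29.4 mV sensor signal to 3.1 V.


Gain = Vout / Vin (converting to same units).
G = 3.1 V / 29.4 mV
G = 3100.0 mV / 29.4 mV
G = 105.44

105.44


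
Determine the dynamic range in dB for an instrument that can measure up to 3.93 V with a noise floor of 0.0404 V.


Dynamic range = 20 * log10(Vmax / Vnoise).
DR = 20 * log10(3.93 / 0.0404)
DR = 20 * log10(97.28)
DR = 39.76 dB

39.76 dB


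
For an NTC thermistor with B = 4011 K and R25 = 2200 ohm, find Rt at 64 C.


NTC thermistor equation: Rt = R25 * exp(B * (1/T - 1/T25)).
T in Kelvin: 337.15 K, T25 = 298.15 K
1/T - 1/T25 = 1/337.15 - 1/298.15 = -0.00038798
B * (1/T - 1/T25) = 4011 * -0.00038798 = -1.5562
Rt = 2200 * exp(-1.5562) = 464.1 ohm

464.1 ohm


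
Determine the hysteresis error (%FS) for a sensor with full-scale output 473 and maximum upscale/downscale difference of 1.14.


Hysteresis = (max difference / full scale) * 100%.
H = (1.14 / 473) * 100
H = 0.241 %FS

0.241 %FS


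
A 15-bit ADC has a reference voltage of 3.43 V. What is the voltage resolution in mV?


The resolution (LSB) of an ADC is Vref / 2^n.
LSB = 3.43 / 2^15
LSB = 3.43 / 32768
LSB = 0.00010468 V = 0.10467529 mV

0.10467529 mV


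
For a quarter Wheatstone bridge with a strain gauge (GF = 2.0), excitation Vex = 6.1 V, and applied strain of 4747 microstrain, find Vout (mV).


Quarter bridge output: Vout = (GF * epsilon * Vex) / 4.
Vout = (2.0 * 4747e-6 * 6.1) / 4
Vout = 0.0579134 / 4 V
Vout = 0.01447835 V = 14.4783 mV

14.4783 mV


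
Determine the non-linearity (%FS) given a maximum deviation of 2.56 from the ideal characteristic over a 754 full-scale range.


Linearity error = (max deviation / full scale) * 100%.
Linearity = (2.56 / 754) * 100
Linearity = 0.34 %FS

0.34 %FS


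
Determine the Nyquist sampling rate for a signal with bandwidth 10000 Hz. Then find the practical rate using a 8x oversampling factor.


By Nyquist theorem, fs_min = 2 * fmax.
fs_min = 2 * 10000 = 20000 Hz
Practical rate = 8 * fs_min = 8 * 20000 = 160000 Hz

fs_min = 20000 Hz, fs_practical = 160000 Hz


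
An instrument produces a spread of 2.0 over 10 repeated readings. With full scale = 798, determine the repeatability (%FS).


Repeatability = (spread / full scale) * 100%.
R = (2.0 / 798) * 100
R = 0.251 %FS

0.251 %FS


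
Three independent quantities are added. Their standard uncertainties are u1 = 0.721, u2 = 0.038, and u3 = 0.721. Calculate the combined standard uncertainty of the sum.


For a sum of independent quantities, uc = sqrt(u1^2 + u2^2 + u3^2).
uc = sqrt(0.721^2 + 0.038^2 + 0.721^2)
uc = sqrt(0.519841 + 0.001444 + 0.519841)
uc = 1.0204

1.0204


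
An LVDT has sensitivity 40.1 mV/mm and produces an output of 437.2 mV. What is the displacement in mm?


Displacement = Vout / sensitivity.
d = 437.2 / 40.1
d = 10.903 mm

10.903 mm


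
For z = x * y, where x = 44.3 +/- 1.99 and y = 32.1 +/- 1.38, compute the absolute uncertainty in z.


For a product z = x*y, the relative uncertainty is:
uz/z = sqrt((ux/x)^2 + (uy/y)^2)
Relative uncertainties: ux/x = 1.99/44.3 = 0.044921
uy/y = 1.38/32.1 = 0.042991
z = 44.3 * 32.1 = 1422.0
uz = 1422.0 * sqrt(0.044921^2 + 0.042991^2) = 88.419

88.419


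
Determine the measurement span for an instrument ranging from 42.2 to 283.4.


Span = upper range - lower range.
Span = 283.4 - (42.2)
Span = 241.2

241.2


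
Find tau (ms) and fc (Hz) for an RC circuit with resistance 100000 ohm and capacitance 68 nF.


Time constant: tau = R * C.
tau = 100000 * 6.80e-08 = 0.0068 s
tau = 6.8 ms
Cutoff frequency: fc = 1 / (2*pi*R*C).
fc = 1 / (2*pi*0.0068) = 23.41 Hz

tau = 6.8 ms, fc = 23.41 Hz


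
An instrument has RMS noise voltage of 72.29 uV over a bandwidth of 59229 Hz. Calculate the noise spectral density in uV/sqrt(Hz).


Noise spectral density = Vrms / sqrt(BW).
NSD = 72.29 / sqrt(59229)
NSD = 72.29 / 243.3701
NSD = 0.297 uV/sqrt(Hz)

0.297 uV/sqrt(Hz)


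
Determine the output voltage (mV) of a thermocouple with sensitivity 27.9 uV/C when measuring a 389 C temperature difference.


The thermocouple output V = sensitivity * dT.
V = 27.9 uV/C * 389 C
V = 10853.1 uV
V = 10.853 mV

10.853 mV


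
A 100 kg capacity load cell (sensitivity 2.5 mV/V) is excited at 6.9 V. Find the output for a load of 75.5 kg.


Vout = rated_output * Vex * (load / capacity).
Vout = 2.5 * 6.9 * (75.5 / 100)
Vout = 2.5 * 6.9 * 0.755
Vout = 13.024 mV

13.024 mV


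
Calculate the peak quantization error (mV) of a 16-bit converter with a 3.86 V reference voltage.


The maximum quantization error is +/- LSB/2.
LSB = Vref / 2^n = 3.86 / 65536 = 5.89e-05 V
Max error = LSB / 2 = 5.89e-05 / 2 = 2.945e-05 V
Max error = 0.0294 mV

0.0294 mV


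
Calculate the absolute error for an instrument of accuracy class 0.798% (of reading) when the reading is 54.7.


Absolute error = (accuracy% / 100) * reading.
Error = (0.798 / 100) * 54.7
Error = 0.00798 * 54.7
Error = 0.4365

0.4365


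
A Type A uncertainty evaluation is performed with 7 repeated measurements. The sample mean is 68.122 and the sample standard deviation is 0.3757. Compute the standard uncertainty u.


The standard uncertainty for Type A evaluation is u = s / sqrt(n).
u = 0.3757 / sqrt(7)
u = 0.3757 / 2.6458
u = 0.142

0.142


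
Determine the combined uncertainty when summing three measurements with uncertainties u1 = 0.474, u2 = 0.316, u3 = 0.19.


For a sum of independent quantities, uc = sqrt(u1^2 + u2^2 + u3^2).
uc = sqrt(0.474^2 + 0.316^2 + 0.19^2)
uc = sqrt(0.224676 + 0.099856 + 0.0361)
uc = 0.6005

0.6005


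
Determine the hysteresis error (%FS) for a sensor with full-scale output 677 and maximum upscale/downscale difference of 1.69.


Hysteresis = (max difference / full scale) * 100%.
H = (1.69 / 677) * 100
H = 0.25 %FS

0.25 %FS


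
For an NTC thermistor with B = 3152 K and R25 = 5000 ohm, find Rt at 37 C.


NTC thermistor equation: Rt = R25 * exp(B * (1/T - 1/T25)).
T in Kelvin: 310.15 K, T25 = 298.15 K
1/T - 1/T25 = 1/310.15 - 1/298.15 = -0.00012977
B * (1/T - 1/T25) = 3152 * -0.00012977 = -0.409
Rt = 5000 * exp(-0.409) = 3321.5 ohm

3321.5 ohm


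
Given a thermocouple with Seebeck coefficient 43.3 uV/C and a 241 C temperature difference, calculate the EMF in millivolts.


The thermocouple output V = sensitivity * dT.
V = 43.3 uV/C * 241 C
V = 10435.3 uV
V = 10.435 mV

10.435 mV


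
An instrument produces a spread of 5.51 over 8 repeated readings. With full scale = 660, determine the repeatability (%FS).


Repeatability = (spread / full scale) * 100%.
R = (5.51 / 660) * 100
R = 0.835 %FS

0.835 %FS


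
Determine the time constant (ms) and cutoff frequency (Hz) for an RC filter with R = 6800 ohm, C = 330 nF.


Time constant: tau = R * C.
tau = 6800 * 3.30e-07 = 0.002244 s
tau = 2.244 ms
Cutoff frequency: fc = 1 / (2*pi*R*C).
fc = 1 / (2*pi*0.002244) = 70.92 Hz

tau = 2.244 ms, fc = 70.92 Hz


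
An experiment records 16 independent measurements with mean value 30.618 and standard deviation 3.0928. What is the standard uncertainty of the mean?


The standard uncertainty for Type A evaluation is u = s / sqrt(n).
u = 3.0928 / sqrt(16)
u = 3.0928 / 4.0
u = 0.7732

0.7732


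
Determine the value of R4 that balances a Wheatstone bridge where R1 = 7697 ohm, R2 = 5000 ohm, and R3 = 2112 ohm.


At balance: R1*R4 = R2*R3, so R4 = R2*R3/R1.
R4 = 5000 * 2112 / 7697
R4 = 10560000 / 7697
R4 = 1371.96 ohm

1371.96 ohm


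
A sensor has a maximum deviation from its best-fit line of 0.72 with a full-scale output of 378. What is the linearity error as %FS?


Linearity error = (max deviation / full scale) * 100%.
Linearity = (0.72 / 378) * 100
Linearity = 0.19 %FS

0.19 %FS


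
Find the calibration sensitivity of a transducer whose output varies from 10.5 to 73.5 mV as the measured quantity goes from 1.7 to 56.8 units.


Sensitivity = (y2 - y1) / (x2 - x1).
S = (73.5 - 10.5) / (56.8 - 1.7)
S = 63.0 / 55.1
S = 1.1434 mV/unit

1.1434 mV/unit


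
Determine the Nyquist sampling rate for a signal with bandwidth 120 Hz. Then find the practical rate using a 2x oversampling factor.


By Nyquist theorem, fs_min = 2 * fmax.
fs_min = 2 * 120 = 240 Hz
Practical rate = 2 * fs_min = 2 * 240 = 480 Hz

fs_min = 240 Hz, fs_practical = 480 Hz


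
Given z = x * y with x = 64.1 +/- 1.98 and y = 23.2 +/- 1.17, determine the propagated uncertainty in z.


For a product z = x*y, the relative uncertainty is:
uz/z = sqrt((ux/x)^2 + (uy/y)^2)
Relative uncertainties: ux/x = 1.98/64.1 = 0.030889
uy/y = 1.17/23.2 = 0.050431
z = 64.1 * 23.2 = 1487.1
uz = 1487.1 * sqrt(0.030889^2 + 0.050431^2) = 87.947

87.947


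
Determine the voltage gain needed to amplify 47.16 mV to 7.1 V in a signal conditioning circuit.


Gain = Vout / Vin (converting to same units).
G = 7.1 V / 47.16 mV
G = 7100.0 mV / 47.16 mV
G = 150.55

150.55


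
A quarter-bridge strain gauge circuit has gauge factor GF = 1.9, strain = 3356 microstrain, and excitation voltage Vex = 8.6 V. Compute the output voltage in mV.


Quarter bridge output: Vout = (GF * epsilon * Vex) / 4.
Vout = (1.9 * 3356e-6 * 8.6) / 4
Vout = 0.05483704 / 4 V
Vout = 0.01370926 V = 13.7093 mV

13.7093 mV


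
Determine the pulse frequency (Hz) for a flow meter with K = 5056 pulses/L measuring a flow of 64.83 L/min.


Frequency = K * Q / 60 (converting L/min to L/s).
f = 5056 * 64.83 / 60
f = 327780.48 / 60
f = 5463.01 Hz

5463.01 Hz


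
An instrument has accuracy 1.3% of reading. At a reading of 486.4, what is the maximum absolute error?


Absolute error = (accuracy% / 100) * reading.
Error = (1.3 / 100) * 486.4
Error = 0.013 * 486.4
Error = 6.3232

6.3232


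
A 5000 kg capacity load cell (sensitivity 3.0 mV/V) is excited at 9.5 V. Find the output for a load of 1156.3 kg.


Vout = rated_output * Vex * (load / capacity).
Vout = 3.0 * 9.5 * (1156.3 / 5000)
Vout = 3.0 * 9.5 * 0.23126
Vout = 6.591 mV

6.591 mV


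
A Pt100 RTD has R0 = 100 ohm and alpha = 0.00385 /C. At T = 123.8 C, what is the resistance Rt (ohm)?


The RTD equation: Rt = R0 * (1 + alpha * T).
Rt = 100 * (1 + 0.00385 * 123.8)
Rt = 100 * (1 + 0.47663)
Rt = 100 * 1.47663
Rt = 147.663 ohm

147.663 ohm


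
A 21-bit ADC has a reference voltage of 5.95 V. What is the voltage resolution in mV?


The resolution (LSB) of an ADC is Vref / 2^n.
LSB = 5.95 / 2^21
LSB = 5.95 / 2097152
LSB = 2.84e-06 V = 0.00283718 mV

0.00283718 mV


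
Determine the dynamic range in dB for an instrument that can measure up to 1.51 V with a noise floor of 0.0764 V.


Dynamic range = 20 * log10(Vmax / Vnoise).
DR = 20 * log10(1.51 / 0.0764)
DR = 20 * log10(19.76)
DR = 25.92 dB

25.92 dB


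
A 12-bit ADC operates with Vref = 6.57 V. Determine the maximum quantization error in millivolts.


The maximum quantization error is +/- LSB/2.
LSB = Vref / 2^n = 6.57 / 4096 = 0.001604 V
Max error = LSB / 2 = 0.001604 / 2 = 0.000802 V
Max error = 0.802 mV

0.802 mV


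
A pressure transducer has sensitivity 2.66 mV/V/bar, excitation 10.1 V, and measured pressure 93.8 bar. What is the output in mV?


Output = sensitivity * Vex * P.
Vout = 2.66 * 10.1 * 93.8
Vout = 26.866 * 93.8
Vout = 2520.03 mV

2520.03 mV


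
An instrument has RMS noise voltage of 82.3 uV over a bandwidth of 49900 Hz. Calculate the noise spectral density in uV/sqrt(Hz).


Noise spectral density = Vrms / sqrt(BW).
NSD = 82.3 / sqrt(49900)
NSD = 82.3 / 223.3831
NSD = 0.3684 uV/sqrt(Hz)

0.3684 uV/sqrt(Hz)


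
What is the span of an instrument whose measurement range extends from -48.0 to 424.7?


Span = upper range - lower range.
Span = 424.7 - (-48.0)
Span = 472.7

472.7


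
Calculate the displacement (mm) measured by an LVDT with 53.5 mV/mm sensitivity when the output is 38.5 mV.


Displacement = Vout / sensitivity.
d = 38.5 / 53.5
d = 0.72 mm

0.72 mm


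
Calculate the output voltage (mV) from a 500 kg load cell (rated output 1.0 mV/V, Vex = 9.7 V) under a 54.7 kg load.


Vout = rated_output * Vex * (load / capacity).
Vout = 1.0 * 9.7 * (54.7 / 500)
Vout = 1.0 * 9.7 * 0.1094
Vout = 1.061 mV

1.061 mV


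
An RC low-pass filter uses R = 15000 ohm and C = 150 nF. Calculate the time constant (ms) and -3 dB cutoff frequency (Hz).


Time constant: tau = R * C.
tau = 15000 * 1.50e-07 = 0.00225 s
tau = 2.25 ms
Cutoff frequency: fc = 1 / (2*pi*R*C).
fc = 1 / (2*pi*0.00225) = 70.74 Hz

tau = 2.25 ms, fc = 70.74 Hz


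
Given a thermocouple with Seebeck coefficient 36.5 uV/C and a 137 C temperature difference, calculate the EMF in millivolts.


The thermocouple output V = sensitivity * dT.
V = 36.5 uV/C * 137 C
V = 5000.5 uV
V = 5.0 mV

5.0 mV


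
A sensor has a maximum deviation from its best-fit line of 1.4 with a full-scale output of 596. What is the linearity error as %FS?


Linearity error = (max deviation / full scale) * 100%.
Linearity = (1.4 / 596) * 100
Linearity = 0.235 %FS

0.235 %FS


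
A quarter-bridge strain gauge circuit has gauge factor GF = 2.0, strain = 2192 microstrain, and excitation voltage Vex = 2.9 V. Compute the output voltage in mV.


Quarter bridge output: Vout = (GF * epsilon * Vex) / 4.
Vout = (2.0 * 2192e-6 * 2.9) / 4
Vout = 0.0127136 / 4 V
Vout = 0.0031784 V = 3.1784 mV

3.1784 mV


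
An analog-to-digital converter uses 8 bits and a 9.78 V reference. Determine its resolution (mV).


The resolution (LSB) of an ADC is Vref / 2^n.
LSB = 9.78 / 2^8
LSB = 9.78 / 256
LSB = 0.03820312 V = 38.203125 mV

38.203125 mV


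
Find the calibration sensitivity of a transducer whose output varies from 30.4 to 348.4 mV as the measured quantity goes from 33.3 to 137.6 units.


Sensitivity = (y2 - y1) / (x2 - x1).
S = (348.4 - 30.4) / (137.6 - 33.3)
S = 318.0 / 104.3
S = 3.0489 mV/unit

3.0489 mV/unit


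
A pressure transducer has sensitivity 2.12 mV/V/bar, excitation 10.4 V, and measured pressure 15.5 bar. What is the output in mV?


Output = sensitivity * Vex * P.
Vout = 2.12 * 10.4 * 15.5
Vout = 22.048 * 15.5
Vout = 341.74 mV

341.74 mV


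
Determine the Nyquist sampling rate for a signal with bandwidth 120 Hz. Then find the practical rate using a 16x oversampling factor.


By Nyquist theorem, fs_min = 2 * fmax.
fs_min = 2 * 120 = 240 Hz
Practical rate = 16 * fs_min = 16 * 240 = 3840 Hz

fs_min = 240 Hz, fs_practical = 3840 Hz


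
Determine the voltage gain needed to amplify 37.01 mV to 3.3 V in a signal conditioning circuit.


Gain = Vout / Vin (converting to same units).
G = 3.3 V / 37.01 mV
G = 3300.0 mV / 37.01 mV
G = 89.17

89.17


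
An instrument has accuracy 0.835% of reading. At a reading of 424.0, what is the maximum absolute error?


Absolute error = (accuracy% / 100) * reading.
Error = (0.835 / 100) * 424.0
Error = 0.00835 * 424.0
Error = 3.5404

3.5404


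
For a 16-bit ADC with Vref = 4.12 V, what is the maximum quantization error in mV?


The maximum quantization error is +/- LSB/2.
LSB = Vref / 2^n = 4.12 / 65536 = 6.287e-05 V
Max error = LSB / 2 = 6.287e-05 / 2 = 3.143e-05 V
Max error = 0.0314 mV

0.0314 mV


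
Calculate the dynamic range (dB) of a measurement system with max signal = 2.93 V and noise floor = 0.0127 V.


Dynamic range = 20 * log10(Vmax / Vnoise).
DR = 20 * log10(2.93 / 0.0127)
DR = 20 * log10(230.71)
DR = 47.26 dB

47.26 dB


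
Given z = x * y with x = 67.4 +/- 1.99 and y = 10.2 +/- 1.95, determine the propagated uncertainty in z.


For a product z = x*y, the relative uncertainty is:
uz/z = sqrt((ux/x)^2 + (uy/y)^2)
Relative uncertainties: ux/x = 1.99/67.4 = 0.029525
uy/y = 1.95/10.2 = 0.191176
z = 67.4 * 10.2 = 687.5
uz = 687.5 * sqrt(0.029525^2 + 0.191176^2) = 132.988

132.988


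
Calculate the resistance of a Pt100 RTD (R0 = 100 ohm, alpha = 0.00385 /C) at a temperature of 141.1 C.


The RTD equation: Rt = R0 * (1 + alpha * T).
Rt = 100 * (1 + 0.00385 * 141.1)
Rt = 100 * (1 + 0.543235)
Rt = 100 * 1.543235
Rt = 154.324 ohm

154.324 ohm


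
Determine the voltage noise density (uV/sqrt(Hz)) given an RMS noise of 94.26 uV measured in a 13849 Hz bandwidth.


Noise spectral density = Vrms / sqrt(BW).
NSD = 94.26 / sqrt(13849)
NSD = 94.26 / 117.6818
NSD = 0.801 uV/sqrt(Hz)

0.801 uV/sqrt(Hz)


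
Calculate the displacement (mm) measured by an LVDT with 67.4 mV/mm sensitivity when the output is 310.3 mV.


Displacement = Vout / sensitivity.
d = 310.3 / 67.4
d = 4.604 mm

4.604 mm


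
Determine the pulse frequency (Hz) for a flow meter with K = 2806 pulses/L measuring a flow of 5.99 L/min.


Frequency = K * Q / 60 (converting L/min to L/s).
f = 2806 * 5.99 / 60
f = 16807.94 / 60
f = 280.13 Hz

280.13 Hz


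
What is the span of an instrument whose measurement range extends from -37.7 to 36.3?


Span = upper range - lower range.
Span = 36.3 - (-37.7)
Span = 74.0

74.0


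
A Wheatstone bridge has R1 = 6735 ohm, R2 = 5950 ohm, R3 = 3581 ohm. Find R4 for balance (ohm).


At balance: R1*R4 = R2*R3, so R4 = R2*R3/R1.
R4 = 5950 * 3581 / 6735
R4 = 21306950 / 6735
R4 = 3163.62 ohm

3163.62 ohm


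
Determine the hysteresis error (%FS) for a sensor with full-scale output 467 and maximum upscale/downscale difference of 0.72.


Hysteresis = (max difference / full scale) * 100%.
H = (0.72 / 467) * 100
H = 0.154 %FS

0.154 %FS


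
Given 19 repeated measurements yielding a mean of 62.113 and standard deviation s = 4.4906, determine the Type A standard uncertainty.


The standard uncertainty for Type A evaluation is u = s / sqrt(n).
u = 4.4906 / sqrt(19)
u = 4.4906 / 4.3589
u = 1.0302

1.0302


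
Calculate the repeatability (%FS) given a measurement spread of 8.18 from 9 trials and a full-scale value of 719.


Repeatability = (spread / full scale) * 100%.
R = (8.18 / 719) * 100
R = 1.138 %FS

1.138 %FS


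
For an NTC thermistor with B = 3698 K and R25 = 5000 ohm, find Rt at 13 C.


NTC thermistor equation: Rt = R25 * exp(B * (1/T - 1/T25)).
T in Kelvin: 286.15 K, T25 = 298.15 K
1/T - 1/T25 = 1/286.15 - 1/298.15 = 0.00014065
B * (1/T - 1/T25) = 3698 * 0.00014065 = 0.5201
Rt = 5000 * exp(0.5201) = 8411.3 ohm

8411.3 ohm


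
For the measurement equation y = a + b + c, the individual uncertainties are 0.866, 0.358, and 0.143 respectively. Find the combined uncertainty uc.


For a sum of independent quantities, uc = sqrt(u1^2 + u2^2 + u3^2).
uc = sqrt(0.866^2 + 0.358^2 + 0.143^2)
uc = sqrt(0.749956 + 0.128164 + 0.020449)
uc = 0.9479

0.9479


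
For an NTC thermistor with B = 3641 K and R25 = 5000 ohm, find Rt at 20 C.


NTC thermistor equation: Rt = R25 * exp(B * (1/T - 1/T25)).
T in Kelvin: 293.15 K, T25 = 298.15 K
1/T - 1/T25 = 1/293.15 - 1/298.15 = 5.721e-05
B * (1/T - 1/T25) = 3641 * 5.721e-05 = 0.2083
Rt = 5000 * exp(0.2083) = 6157.8 ohm

6157.8 ohm


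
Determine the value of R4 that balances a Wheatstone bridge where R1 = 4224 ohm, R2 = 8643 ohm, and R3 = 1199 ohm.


At balance: R1*R4 = R2*R3, so R4 = R2*R3/R1.
R4 = 8643 * 1199 / 4224
R4 = 10362957 / 4224
R4 = 2453.35 ohm

2453.35 ohm


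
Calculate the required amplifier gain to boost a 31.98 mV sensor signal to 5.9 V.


Gain = Vout / Vin (converting to same units).
G = 5.9 V / 31.98 mV
G = 5900.0 mV / 31.98 mV
G = 184.49

184.49
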